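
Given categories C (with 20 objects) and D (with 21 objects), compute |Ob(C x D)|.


The product category C x D has objects that are pairs (c, d).
Number of pairs = |Ob(C)| * |Ob(D)| = 20 * 21 = 420

420


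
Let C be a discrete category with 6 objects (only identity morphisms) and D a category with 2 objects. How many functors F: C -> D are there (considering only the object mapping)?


A functor from a discrete category C to D is determined by
where each object maps. Each of the 6 objects of C can map
to any of the 2 objects of D independently.
Number of functors = 2^6 = 64

64


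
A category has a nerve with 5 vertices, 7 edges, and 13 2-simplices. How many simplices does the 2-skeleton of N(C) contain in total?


The 2-skeleton of the nerve N(C) consists of simplices in dimensions 0, 1, 2:
  |N(C)_0| = 5 (objects)
  |N(C)_1| = 7 (morphisms)
  |N(C)_2| = 13 (composable pairs)
Total = 5 + 7 + 13 = 25

25


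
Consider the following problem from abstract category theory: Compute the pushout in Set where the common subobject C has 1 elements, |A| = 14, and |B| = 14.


The pushout A +_C B identifies the images of C in A and B.
|A +_C B| = |A| + |B| - |C| (for injections).
= 14 + 14 - 1 = 27

27


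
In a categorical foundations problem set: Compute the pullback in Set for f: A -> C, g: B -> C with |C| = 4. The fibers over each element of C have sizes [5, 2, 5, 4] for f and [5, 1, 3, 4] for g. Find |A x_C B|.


The pullback A x_C B consists of pairs (a, b) with f(a) = g(b).
For each element c in C, the fiber product has |f^-1(c)| * |g^-1(c)| elements.
Summing over C: 5 * 5 + 2 * 1 + 5 * 3 + 4 * 4
= 25 + 2 + 15 + 16 = 58

58


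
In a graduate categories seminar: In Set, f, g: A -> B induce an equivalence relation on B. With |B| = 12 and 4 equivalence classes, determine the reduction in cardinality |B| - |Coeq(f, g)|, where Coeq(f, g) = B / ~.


The coequalizer Coeq(f, g) = B / ~ has one element per equivalence class.
|B| = 12, |Coeq(f, g)| = 4.
|B| - |Coeq(f, g)| = 12 - 4 = 8.

8


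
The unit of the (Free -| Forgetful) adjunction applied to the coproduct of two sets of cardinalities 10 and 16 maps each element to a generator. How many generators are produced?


The unit eta_X: X -> U(F(X)) of the Free-Forgetful adjunction
maps each element of X to a generator of F(X). For X = S + T (disjoint
union in Set), |S + T| = |S| + |T|.
Total mappings = 10 + 16 = 26.

26


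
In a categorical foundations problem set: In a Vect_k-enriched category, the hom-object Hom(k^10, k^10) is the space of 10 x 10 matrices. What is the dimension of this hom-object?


In Vect-enriched categories, Hom(k^n, k^m) is the space of m x n matrices.
dim(Hom(k^10, k^10)) = 10 * 10 = 100

100


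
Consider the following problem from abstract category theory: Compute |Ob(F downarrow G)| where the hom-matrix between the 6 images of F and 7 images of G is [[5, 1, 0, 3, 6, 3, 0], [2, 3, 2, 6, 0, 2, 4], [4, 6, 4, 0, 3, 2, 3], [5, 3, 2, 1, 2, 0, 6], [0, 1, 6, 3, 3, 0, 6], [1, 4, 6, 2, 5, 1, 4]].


Objects of (F downarrow G) are triples (a, b, h: F(a)->G(b)).
The count equals the sum of all entries in the hom-matrix.
sum(row 0) = 18
sum(row 1) = 19
sum(row 2) = 22
sum(row 3) = 19
sum(row 4) = 19
sum(row 5) = 23
Grand total = 120

120


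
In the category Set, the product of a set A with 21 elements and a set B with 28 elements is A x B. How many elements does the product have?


In Set, the product A x B is the Cartesian product.
By the universal property, |A x B| = |A| * |B|.
|A x B| = 21 * 28 = 588

588


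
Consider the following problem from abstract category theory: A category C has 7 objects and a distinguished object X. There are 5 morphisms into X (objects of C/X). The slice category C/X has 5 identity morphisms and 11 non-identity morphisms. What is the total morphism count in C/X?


In the slice category C/X, objects are morphisms to X.
Identity morphisms: 5 (one per object of C/X).
Non-identity morphisms: 11.
Total = 5 + 11 = 16

16


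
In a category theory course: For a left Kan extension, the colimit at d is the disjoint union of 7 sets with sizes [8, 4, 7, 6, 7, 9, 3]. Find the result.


Pointwise, the left Kan extension (Lan_F H)(d) is the colimit, indexed
by the comma category (F downarrow d), of H composed with the
projection (F downarrow d) -> C. Here that colimit is given
as a coproduct (disjoint union) of sets, so its cardinality is the
sum of the sizes of the summands.
Coproduct of sets with sizes: 8 + 4 + 7 + 6 + 7 + 9 + 3
= 44

44


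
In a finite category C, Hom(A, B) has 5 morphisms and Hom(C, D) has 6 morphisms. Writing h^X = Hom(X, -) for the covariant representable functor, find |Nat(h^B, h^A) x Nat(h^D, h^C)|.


By the Yoneda lemma, Nat(h^B, h^A) is isomorphic to Hom(A, B),
so |Nat(h^B, h^A)| = |Hom(A, B)| and |Nat(h^D, h^C)| = |Hom(C, D)|.
|Hom(A, B)| = 5, |Hom(C, D)| = 6.
|Nat(h^B, h^A) x Nat(h^D, h^C)| = 5 * 6 = 30

30


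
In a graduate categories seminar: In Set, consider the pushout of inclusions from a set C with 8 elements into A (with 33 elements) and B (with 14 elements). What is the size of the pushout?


The pushout A +_C B identifies the images of C in A and B.
|A +_C B| = |A| + |B| - |C| (for injections).
= 33 + 14 - 8 = 39

39


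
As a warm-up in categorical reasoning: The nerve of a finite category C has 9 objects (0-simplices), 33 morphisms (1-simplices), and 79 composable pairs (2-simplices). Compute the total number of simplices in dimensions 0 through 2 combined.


The 2-skeleton of the nerve N(C) consists of simplices in dimensions 0, 1, 2:
  |N(C)_0| = 9 (objects)
  |N(C)_1| = 33 (morphisms)
  |N(C)_2| = 79 (composable pairs)
Total = 9 + 33 + 79 = 121

121


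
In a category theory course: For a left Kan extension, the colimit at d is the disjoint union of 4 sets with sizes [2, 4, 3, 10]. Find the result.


Pointwise, the left Kan extension (Lan_F H)(d) is the colimit, indexed
by the comma category (F downarrow d), of H composed with the
projection (F downarrow d) -> C. Here that colimit is given
as a coproduct (disjoint union) of sets, so its cardinality is the
sum of the sizes of the summands.
Coproduct of sets with sizes: 2 + 4 + 3 + 10
= 19

19


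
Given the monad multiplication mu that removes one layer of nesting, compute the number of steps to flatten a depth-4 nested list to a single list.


Each application of mu: T^2 -> T removes one layer of nesting.
Starting at depth 4 (i.e., T^4(X)), we need to reach T(X).
Number of mu applications = 4 - 1 = 3

3


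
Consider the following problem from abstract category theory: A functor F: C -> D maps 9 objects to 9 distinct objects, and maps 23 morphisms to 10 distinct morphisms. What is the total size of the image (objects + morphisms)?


The image of F consists of distinct objects and distinct morphisms.
|Im(F)| on objects = 9
|Im(F)| on morphisms = 10
Total image cardinality = 9 + 10 = 19

19


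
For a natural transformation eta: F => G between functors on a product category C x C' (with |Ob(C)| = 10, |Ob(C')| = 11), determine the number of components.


A natural transformation eta: F => G assigns one component morphism per
object of the domain category.
The domain is the product category C x C', so
|Ob(C x C')| = |Ob(C)| * |Ob(C')| = 10 * 11 = 110.
Therefore eta has 110 component morphisms.

110


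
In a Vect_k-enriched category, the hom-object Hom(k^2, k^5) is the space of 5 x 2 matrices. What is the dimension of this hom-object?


In Vect-enriched categories, Hom(k^n, k^m) is the space of m x n matrices.
dim(Hom(k^2, k^5)) = 5 * 2 = 10

10


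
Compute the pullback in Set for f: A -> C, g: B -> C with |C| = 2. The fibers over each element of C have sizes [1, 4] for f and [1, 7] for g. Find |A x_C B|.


The pullback A x_C B consists of pairs (a, b) with f(a) = g(b).
For each element c in C, the fiber product has |f^-1(c)| * |g^-1(c)| elements.
Summing over C: 1 * 1 + 4 * 7
= 1 + 28 = 29

29


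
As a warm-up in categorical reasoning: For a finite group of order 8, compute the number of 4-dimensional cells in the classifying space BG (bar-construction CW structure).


In the bar-construction CW model of BG, the n-cells are indexed by
n-tuples [g_1|...|g_n] of non-identity elements of G (degenerate
simplices with some g_i = e do not contribute cells), so there are
(|G| - 1)^n n-cells.
For dim = 4 with |G| = 8:
cells = (8 - 1)^4 = 7^4 = 2401

2401


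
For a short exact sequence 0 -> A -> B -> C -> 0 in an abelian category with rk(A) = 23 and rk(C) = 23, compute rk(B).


For a short exact sequence 0 -> A -> B -> C -> 0,
rank is additive: rank(B) = rank(A) + rank(C).
rank(B) = 23 + 23 = 46

46


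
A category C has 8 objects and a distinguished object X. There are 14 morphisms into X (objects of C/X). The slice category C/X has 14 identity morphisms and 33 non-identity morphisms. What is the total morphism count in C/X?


In the slice category C/X, objects are morphisms to X.
Identity morphisms: 14 (one per object of C/X).
Non-identity morphisms: 33.
Total = 14 + 33 = 47

47


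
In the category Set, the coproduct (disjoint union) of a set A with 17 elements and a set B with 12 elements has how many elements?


In Set, the coproduct A + B is the disjoint union.
|A + B| = |A| + |B| = 17 + 12 = 29

29


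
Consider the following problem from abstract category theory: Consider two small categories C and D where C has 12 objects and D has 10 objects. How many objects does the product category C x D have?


The product category C x D has objects that are pairs (c, d).
Number of pairs = |Ob(C)| * |Ob(D)| = 12 * 10 = 120

120


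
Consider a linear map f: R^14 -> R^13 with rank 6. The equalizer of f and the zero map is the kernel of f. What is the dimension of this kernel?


The equalizer of f and the zero map is ker(f).
By the rank-nullity theorem: dim(ker(f)) = dim(domain) - rank(f).
dim(ker(f)) = 14 - 6 = 8

8


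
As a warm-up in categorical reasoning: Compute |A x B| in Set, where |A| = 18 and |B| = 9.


In Set, the product A x B is the Cartesian product.
By the universal property, |A x B| = |A| * |B|.
|A x B| = 18 * 9 = 162

162


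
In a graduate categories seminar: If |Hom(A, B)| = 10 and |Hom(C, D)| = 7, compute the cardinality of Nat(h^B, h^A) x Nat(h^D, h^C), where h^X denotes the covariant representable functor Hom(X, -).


By the Yoneda lemma, Nat(h^B, h^A) is isomorphic to Hom(A, B),
so |Nat(h^B, h^A)| = |Hom(A, B)| and |Nat(h^D, h^C)| = |Hom(C, D)|.
|Hom(A, B)| = 10, |Hom(C, D)| = 7.
|Nat(h^B, h^A) x Nat(h^D, h^C)| = 10 * 7 = 70

70


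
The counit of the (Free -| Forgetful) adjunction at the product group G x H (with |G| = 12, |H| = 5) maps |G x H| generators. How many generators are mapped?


The counit epsilon_K: F(U(K)) -> K of the Free-Forgetful adjunction
maps |K| generators of F(U(K)) into K. For K = G x H (the product group),
|G x H| = |G| * |H|.
Total generators mapped = 12 * 5 = 60.

60


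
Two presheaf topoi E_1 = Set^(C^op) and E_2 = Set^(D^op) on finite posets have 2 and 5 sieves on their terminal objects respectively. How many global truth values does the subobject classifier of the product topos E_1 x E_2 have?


In a product of presheaf topoi E_1 x E_2, the subobject classifier
is Omega = Omega_1 x Omega_2 (componentwise), so
|Omega(top)| = |Omega_1(top_1)| * |Omega_2(top_2)|.
= 2 * 5 = 10.

10


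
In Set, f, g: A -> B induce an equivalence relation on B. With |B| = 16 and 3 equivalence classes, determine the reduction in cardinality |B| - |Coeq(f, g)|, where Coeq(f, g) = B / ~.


The coequalizer Coeq(f, g) = B / ~ has one element per equivalence class.
|B| = 16, |Coeq(f, g)| = 3.
|B| - |Coeq(f, g)| = 16 - 3 = 13.

13


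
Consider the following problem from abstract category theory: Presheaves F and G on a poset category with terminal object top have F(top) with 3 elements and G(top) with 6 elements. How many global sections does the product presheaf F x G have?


Global sections of a presheaf on a poset with terminal top satisfy
Gamma(H) ~ H(top). Presheaves admit pointwise products, so
(F x G)(top) = F(top) x G(top) (Cartesian product).
|Gamma(F x G)| = |F(top)| * |G(top)| = 3 * 6 = 18.

18


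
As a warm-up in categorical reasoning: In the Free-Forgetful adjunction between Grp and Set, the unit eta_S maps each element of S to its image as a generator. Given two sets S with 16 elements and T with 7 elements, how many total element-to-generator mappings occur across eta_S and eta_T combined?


The unit eta_X: X -> U(F(X)) of the Free-Forgetful adjunction
maps each element of X to a generator of F(X). For X = S + T (disjoint
union in Set), |S + T| = |S| + |T|.
Total mappings = 16 + 7 = 23.

23


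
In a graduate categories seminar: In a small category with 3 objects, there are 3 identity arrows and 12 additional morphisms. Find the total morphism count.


Each object has an identity morphism, giving 3 identities.
Adding the 12 non-identity morphisms:
Total = 3 + 12 = 15

15


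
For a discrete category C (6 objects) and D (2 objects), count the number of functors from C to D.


A functor from a discrete category C to D is determined by
where each object maps. Each of the 6 objects of C can map
to any of the 2 objects of D independently.
Number of functors = 2^6 = 64

64


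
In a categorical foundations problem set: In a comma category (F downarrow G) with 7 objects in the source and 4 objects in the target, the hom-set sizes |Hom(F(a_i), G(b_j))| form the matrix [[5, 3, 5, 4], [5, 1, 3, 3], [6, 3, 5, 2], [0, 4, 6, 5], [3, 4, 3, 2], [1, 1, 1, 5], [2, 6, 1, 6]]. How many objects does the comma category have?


Objects of (F downarrow G) are triples (a, b, h: F(a)->G(b)).
The count equals the sum of all entries in the hom-matrix.
sum(row 0) = 17
sum(row 1) = 12
sum(row 2) = 16
sum(row 3) = 15
sum(row 4) = 12
sum(row 5) = 8
sum(row 6) = 15
Grand total = 95

95


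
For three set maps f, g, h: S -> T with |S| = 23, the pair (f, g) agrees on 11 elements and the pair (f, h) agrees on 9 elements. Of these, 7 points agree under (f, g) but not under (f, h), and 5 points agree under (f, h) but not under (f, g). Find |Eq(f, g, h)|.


Eq(f, g, h) is the triple-agreement set: points in S where all three
maps take the same value. Using inclusion-exclusion on the pairwise data:
Pair (f, g) agrees on 11 points; pair (f, h) on 9 points.
Points agreeing under (f, g) but not (f, h) = 7; under (f, h) but not (f, g) = 5.
Triple-agreement = agreement-in-(f, g) minus points that agree under (f, g) but not (f, h):
|Eq(f, g, h)| = 11 - 7 = 4
(cross-check via (f, h): 9 - 5 = 4.)

4


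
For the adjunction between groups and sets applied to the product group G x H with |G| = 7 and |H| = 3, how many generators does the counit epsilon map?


The counit epsilon_K: F(U(K)) -> K of the Free-Forgetful adjunction
maps |K| generators of F(U(K)) into K. For K = G x H (the product group),
|G x H| = |G| * |H|.
Total generators mapped = 7 * 3 = 21.

21


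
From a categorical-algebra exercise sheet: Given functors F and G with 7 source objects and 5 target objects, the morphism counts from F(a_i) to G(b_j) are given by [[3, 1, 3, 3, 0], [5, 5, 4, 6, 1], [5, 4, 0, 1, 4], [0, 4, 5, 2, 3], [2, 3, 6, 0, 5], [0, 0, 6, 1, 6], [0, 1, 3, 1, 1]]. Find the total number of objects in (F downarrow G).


Objects of (F downarrow G) are triples (a, b, h: F(a)->G(b)).
The count equals the sum of all entries in the hom-matrix.
sum(row 0) = 10
sum(row 1) = 21
sum(row 2) = 14
sum(row 3) = 14
sum(row 4) = 16
sum(row 5) = 13
sum(row 6) = 6
Grand total = 94

94


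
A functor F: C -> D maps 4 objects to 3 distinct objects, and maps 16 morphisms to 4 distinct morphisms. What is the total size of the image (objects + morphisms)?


The image of F consists of distinct objects and distinct morphisms.
|Im(F)| on objects = 3
|Im(F)| on morphisms = 4
Total image cardinality = 3 + 4 = 7

7


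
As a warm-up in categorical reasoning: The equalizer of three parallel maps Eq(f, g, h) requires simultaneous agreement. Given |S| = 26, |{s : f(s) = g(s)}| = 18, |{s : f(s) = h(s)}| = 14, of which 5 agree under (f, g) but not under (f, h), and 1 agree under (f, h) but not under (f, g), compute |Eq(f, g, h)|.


Eq(f, g, h) is the triple-agreement set: points in S where all three
maps take the same value. Using inclusion-exclusion on the pairwise data:
Pair (f, g) agrees on 18 points; pair (f, h) on 14 points.
Points agreeing under (f, g) but not (f, h) = 5; under (f, h) but not (f, g) = 1.
Triple-agreement = agreement-in-(f, g) minus points that agree under (f, g) but not (f, h):
|Eq(f, g, h)| = 18 - 5 = 13
(cross-check via (f, h): 14 - 1 = 13.)

13


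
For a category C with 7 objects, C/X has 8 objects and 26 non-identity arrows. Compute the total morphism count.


In the slice category C/X, objects are morphisms to X.
Identity morphisms: 8 (one per object of C/X).
Non-identity morphisms: 26.
Total = 8 + 26 = 34

34


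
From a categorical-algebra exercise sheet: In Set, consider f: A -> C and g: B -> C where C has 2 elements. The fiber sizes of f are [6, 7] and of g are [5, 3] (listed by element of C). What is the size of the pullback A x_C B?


The pullback A x_C B consists of pairs (a, b) with f(a) = g(b).
For each element c in C, the fiber product has |f^-1(c)| * |g^-1(c)| elements.
Summing over C: 6 * 5 + 7 * 3
= 30 + 21 = 51

51


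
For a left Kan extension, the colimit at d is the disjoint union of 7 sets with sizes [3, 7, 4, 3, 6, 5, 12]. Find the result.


Pointwise, the left Kan extension (Lan_F H)(d) is the colimit, indexed
by the comma category (F downarrow d), of H composed with the
projection (F downarrow d) -> C. Here that colimit is given
as a coproduct (disjoint union) of sets, so its cardinality is the
sum of the sizes of the summands.
Coproduct of sets with sizes: 3 + 7 + 4 + 3 + 6 + 5 + 12
= 40

40


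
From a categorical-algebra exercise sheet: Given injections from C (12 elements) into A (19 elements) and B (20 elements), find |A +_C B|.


The pushout A +_C B identifies the images of C in A and B.
|A +_C B| = |A| + |B| - |C| (for injections).
= 19 + 20 - 12 = 27

27


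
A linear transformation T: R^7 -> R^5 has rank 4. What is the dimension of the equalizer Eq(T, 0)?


The equalizer of f and the zero map is ker(f).
By the rank-nullity theorem: dim(ker(f)) = dim(domain) - rank(f).
dim(ker(f)) = 7 - 4 = 3

3


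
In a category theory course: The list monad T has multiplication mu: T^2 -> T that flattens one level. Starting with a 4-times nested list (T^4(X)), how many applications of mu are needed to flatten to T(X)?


Each application of mu: T^2 -> T removes one layer of nesting.
Starting at depth 4 (i.e., T^4(X)), we need to reach T(X).
Number of mu applications = 4 - 1 = 3

3


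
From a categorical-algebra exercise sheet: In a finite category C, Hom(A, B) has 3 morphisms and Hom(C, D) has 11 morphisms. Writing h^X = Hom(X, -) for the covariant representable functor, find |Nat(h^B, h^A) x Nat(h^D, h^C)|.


By the Yoneda lemma, Nat(h^B, h^A) is isomorphic to Hom(A, B),
so |Nat(h^B, h^A)| = |Hom(A, B)| and |Nat(h^D, h^C)| = |Hom(C, D)|.
|Hom(A, B)| = 3, |Hom(C, D)| = 11.
|Nat(h^B, h^A) x Nat(h^D, h^C)| = 3 * 11 = 33

33


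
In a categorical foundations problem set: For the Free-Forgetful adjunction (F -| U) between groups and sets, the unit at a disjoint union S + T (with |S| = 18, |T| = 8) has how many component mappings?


The unit eta_X: X -> U(F(X)) of the Free-Forgetful adjunction
maps each element of X to a generator of F(X). For X = S + T (disjoint
union in Set), |S + T| = |S| + |T|.
Total mappings = 18 + 8 = 26.

26


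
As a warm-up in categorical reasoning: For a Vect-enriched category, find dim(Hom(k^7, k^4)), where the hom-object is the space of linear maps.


In Vect-enriched categories, Hom(k^n, k^m) is the space of m x n matrices.
dim(Hom(k^7, k^4)) = 4 * 7 = 28

28


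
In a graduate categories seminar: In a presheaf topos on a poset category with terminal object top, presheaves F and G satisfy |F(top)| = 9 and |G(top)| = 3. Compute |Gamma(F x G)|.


Global sections of a presheaf on a poset with terminal top satisfy
Gamma(H) ~ H(top). Presheaves admit pointwise products, so
(F x G)(top) = F(top) x G(top) (Cartesian product).
|Gamma(F x G)| = |F(top)| * |G(top)| = 9 * 3 = 27.

27


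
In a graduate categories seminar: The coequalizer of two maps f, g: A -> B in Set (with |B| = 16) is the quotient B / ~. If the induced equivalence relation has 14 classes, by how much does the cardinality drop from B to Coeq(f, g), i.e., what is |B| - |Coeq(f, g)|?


The coequalizer Coeq(f, g) = B / ~ has one element per equivalence class.
|B| = 16, |Coeq(f, g)| = 14.
|B| - |Coeq(f, g)| = 16 - 14 = 2.

2


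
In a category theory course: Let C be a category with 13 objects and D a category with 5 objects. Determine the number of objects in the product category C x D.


The product category C x D has objects that are pairs (c, d).
Number of pairs = |Ob(C)| * |Ob(D)| = 13 * 5 = 65

65


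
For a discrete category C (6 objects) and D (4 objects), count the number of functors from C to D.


A functor from a discrete category C to D is determined by
where each object maps. Each of the 6 objects of C can map
to any of the 4 objects of D independently.
Number of functors = 4^6 = 4096

4096


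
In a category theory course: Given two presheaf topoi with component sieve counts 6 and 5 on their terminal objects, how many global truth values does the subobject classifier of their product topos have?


In a product of presheaf topoi E_1 x E_2, the subobject classifier
is Omega = Omega_1 x Omega_2 (componentwise), so
|Omega(top)| = |Omega_1(top_1)| * |Omega_2(top_2)|.
= 6 * 5 = 30.

30


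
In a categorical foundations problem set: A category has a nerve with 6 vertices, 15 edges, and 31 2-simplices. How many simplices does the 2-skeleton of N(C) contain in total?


The 2-skeleton of the nerve N(C) consists of simplices in dimensions 0, 1, 2:
  |N(C)_0| = 6 (objects)
  |N(C)_1| = 15 (morphisms)
  |N(C)_2| = 31 (composable pairs)
Total = 6 + 15 + 31 = 52

52


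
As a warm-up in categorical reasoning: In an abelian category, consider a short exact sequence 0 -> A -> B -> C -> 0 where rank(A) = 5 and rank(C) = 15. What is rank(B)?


For a short exact sequence 0 -> A -> B -> C -> 0,
rank is additive: rank(B) = rank(A) + rank(C).
rank(B) = 5 + 15 = 20

20


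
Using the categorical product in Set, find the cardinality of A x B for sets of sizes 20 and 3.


In Set, the product A x B is the Cartesian product.
By the universal property, |A x B| = |A| * |B|.
|A x B| = 20 * 3 = 60

60


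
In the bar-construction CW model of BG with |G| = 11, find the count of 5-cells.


In the bar-construction CW model of BG, the n-cells are indexed by
n-tuples [g_1|...|g_n] of non-identity elements of G (degenerate
simplices with some g_i = e do not contribute cells), so there are
(|G| - 1)^n n-cells.
For dim = 5 with |G| = 11:
cells = (11 - 1)^5 = 10^5 = 100000

100000


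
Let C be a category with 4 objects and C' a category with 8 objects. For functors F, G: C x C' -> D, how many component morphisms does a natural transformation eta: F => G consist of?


A natural transformation eta: F => G assigns one component morphism per
object of the domain category.
The domain is the product category C x C', so
|Ob(C x C')| = |Ob(C)| * |Ob(C')| = 4 * 8 = 32.
Therefore eta has 32 component morphisms.

32


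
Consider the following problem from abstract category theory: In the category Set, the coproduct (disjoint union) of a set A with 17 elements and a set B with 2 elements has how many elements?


In Set, the coproduct A + B is the disjoint union.
|A + B| = |A| + |B| = 17 + 2 = 19

19


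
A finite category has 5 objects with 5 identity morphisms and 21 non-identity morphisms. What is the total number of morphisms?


Each object has an identity morphism, giving 5 identities.
Adding the 21 non-identity morphisms:
Total = 5 + 21 = 26

26


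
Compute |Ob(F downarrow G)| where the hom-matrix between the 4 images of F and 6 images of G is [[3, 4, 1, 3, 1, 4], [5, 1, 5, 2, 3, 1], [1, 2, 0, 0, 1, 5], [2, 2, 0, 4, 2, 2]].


Objects of (F downarrow G) are triples (a, b, h: F(a)->G(b)).
The count equals the sum of all entries in the hom-matrix.
sum(row 0) = 16
sum(row 1) = 17
sum(row 2) = 9
sum(row 3) = 12
Grand total = 54

54


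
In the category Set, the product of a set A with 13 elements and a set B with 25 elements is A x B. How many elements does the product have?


In Set, the product A x B is the Cartesian product.
By the universal property, |A x B| = |A| * |B|.
|A x B| = 13 * 25 = 325

325


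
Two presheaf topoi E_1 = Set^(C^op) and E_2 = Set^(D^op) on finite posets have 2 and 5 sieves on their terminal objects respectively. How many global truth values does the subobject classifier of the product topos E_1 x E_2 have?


In a product of presheaf topoi E_1 x E_2, the subobject classifier
is Omega = Omega_1 x Omega_2 (componentwise), so
|Omega(top)| = |Omega_1(top_1)| * |Omega_2(top_2)|.
= 2 * 5 = 10.

10


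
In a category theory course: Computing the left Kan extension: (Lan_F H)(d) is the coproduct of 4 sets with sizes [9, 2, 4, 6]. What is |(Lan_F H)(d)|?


Pointwise, the left Kan extension (Lan_F H)(d) is the colimit, indexed
by the comma category (F downarrow d), of H composed with the
projection (F downarrow d) -> C. Here that colimit is given
as a coproduct (disjoint union) of sets, so its cardinality is the
sum of the sizes of the summands.
Coproduct of sets with sizes: 9 + 2 + 4 + 6
= 21

21


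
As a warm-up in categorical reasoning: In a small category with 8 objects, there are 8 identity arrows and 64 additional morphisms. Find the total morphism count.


Each object has an identity morphism, giving 8 identities.
Adding the 64 non-identity morphisms:
Total = 8 + 64 = 72

72


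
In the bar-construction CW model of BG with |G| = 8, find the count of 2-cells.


In the bar-construction CW model of BG, the n-cells are indexed by
n-tuples [g_1|...|g_n] of non-identity elements of G (degenerate
simplices with some g_i = e do not contribute cells), so there are
(|G| - 1)^n n-cells.
For dim = 2 with |G| = 8:
cells = (8 - 1)^2 = 7^2 = 49

49


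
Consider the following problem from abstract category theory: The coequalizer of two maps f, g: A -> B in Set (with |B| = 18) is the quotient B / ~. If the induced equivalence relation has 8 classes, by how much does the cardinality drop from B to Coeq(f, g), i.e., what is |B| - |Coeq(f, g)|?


The coequalizer Coeq(f, g) = B / ~ has one element per equivalence class.
|B| = 18, |Coeq(f, g)| = 8.
|B| - |Coeq(f, g)| = 18 - 8 = 10.

10


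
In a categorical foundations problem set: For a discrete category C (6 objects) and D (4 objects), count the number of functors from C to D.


A functor from a discrete category C to D is determined by
where each object maps. Each of the 6 objects of C can map
to any of the 4 objects of D independently.
Number of functors = 4^6 = 4096

4096


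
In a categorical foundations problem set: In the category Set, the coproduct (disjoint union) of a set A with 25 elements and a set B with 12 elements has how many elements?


In Set, the coproduct A + B is the disjoint union.
|A + B| = |A| + |B| = 25 + 12 = 37

37


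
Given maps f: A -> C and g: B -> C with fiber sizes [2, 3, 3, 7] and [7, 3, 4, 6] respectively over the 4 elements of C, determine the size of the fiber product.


The pullback A x_C B consists of pairs (a, b) with f(a) = g(b).
For each element c in C, the fiber product has |f^-1(c)| * |g^-1(c)| elements.
Summing over C: 2 * 7 + 3 * 3 + 3 * 4 + 7 * 6
= 14 + 9 + 12 + 42 = 77

77


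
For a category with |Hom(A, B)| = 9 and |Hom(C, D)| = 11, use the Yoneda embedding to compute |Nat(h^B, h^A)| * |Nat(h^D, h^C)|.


By the Yoneda lemma, Nat(h^B, h^A) is isomorphic to Hom(A, B),
so |Nat(h^B, h^A)| = |Hom(A, B)| and |Nat(h^D, h^C)| = |Hom(C, D)|.
|Hom(A, B)| = 9, |Hom(C, D)| = 11.
|Nat(h^B, h^A) x Nat(h^D, h^C)| = 9 * 11 = 99

99


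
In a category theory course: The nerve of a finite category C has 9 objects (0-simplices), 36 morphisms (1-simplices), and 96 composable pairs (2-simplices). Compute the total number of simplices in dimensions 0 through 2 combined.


The 2-skeleton of the nerve N(C) consists of simplices in dimensions 0, 1, 2:
  |N(C)_0| = 9 (objects)
  |N(C)_1| = 36 (morphisms)
  |N(C)_2| = 96 (composable pairs)
Total = 9 + 36 + 96 = 141

141


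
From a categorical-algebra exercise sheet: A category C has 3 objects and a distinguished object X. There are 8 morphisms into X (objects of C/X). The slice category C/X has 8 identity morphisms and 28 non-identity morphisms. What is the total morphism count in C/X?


In the slice category C/X, objects are morphisms to X.
Identity morphisms: 8 (one per object of C/X).
Non-identity morphisms: 28.
Total = 8 + 28 = 36

36


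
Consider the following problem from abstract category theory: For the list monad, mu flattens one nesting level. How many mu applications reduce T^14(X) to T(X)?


Each application of mu: T^2 -> T removes one layer of nesting.
Starting at depth 14 (i.e., T^14(X)), we need to reach T(X).
Number of mu applications = 14 - 1 = 13

13


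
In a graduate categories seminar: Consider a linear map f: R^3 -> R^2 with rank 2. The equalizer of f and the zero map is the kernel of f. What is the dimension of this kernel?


The equalizer of f and the zero map is ker(f).
By the rank-nullity theorem: dim(ker(f)) = dim(domain) - rank(f).
dim(ker(f)) = 3 - 2 = 1

1


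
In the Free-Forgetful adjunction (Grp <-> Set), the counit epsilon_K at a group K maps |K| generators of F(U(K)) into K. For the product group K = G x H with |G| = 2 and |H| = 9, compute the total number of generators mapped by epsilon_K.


The counit epsilon_K: F(U(K)) -> K of the Free-Forgetful adjunction
maps |K| generators of F(U(K)) into K. For K = G x H (the product group),
|G x H| = |G| * |H|.
Total generators mapped = 2 * 9 = 18.

18


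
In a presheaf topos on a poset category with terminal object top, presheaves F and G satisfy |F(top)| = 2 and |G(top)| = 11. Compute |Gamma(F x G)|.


Global sections of a presheaf on a poset with terminal top satisfy
Gamma(H) ~ H(top). Presheaves admit pointwise products, so
(F x G)(top) = F(top) x G(top) (Cartesian product).
|Gamma(F x G)| = |F(top)| * |G(top)| = 2 * 11 = 22.

22


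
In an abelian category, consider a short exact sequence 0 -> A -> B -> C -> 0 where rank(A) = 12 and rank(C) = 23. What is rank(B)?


For a short exact sequence 0 -> A -> B -> C -> 0,
rank is additive: rank(B) = rank(A) + rank(C).
rank(B) = 12 + 23 = 35

35


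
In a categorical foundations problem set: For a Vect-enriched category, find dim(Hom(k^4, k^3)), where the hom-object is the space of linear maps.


In Vect-enriched categories, Hom(k^n, k^m) is the space of m x n matrices.
dim(Hom(k^4, k^3)) = 3 * 4 = 12

12


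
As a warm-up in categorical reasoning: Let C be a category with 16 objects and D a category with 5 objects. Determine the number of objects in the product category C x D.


The product category C x D has objects that are pairs (c, d).
Number of pairs = |Ob(C)| * |Ob(D)| = 16 * 5 = 80

80


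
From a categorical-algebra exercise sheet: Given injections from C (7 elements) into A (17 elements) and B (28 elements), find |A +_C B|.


The pushout A +_C B identifies the images of C in A and B.
|A +_C B| = |A| + |B| - |C| (for injections).
= 17 + 28 - 7 = 38

38


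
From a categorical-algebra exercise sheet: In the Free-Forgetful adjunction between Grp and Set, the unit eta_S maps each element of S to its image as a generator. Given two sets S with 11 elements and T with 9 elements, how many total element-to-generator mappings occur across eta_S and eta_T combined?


The unit eta_X: X -> U(F(X)) of the Free-Forgetful adjunction
maps each element of X to a generator of F(X). For X = S + T (disjoint
union in Set), |S + T| = |S| + |T|.
Total mappings = 11 + 9 = 20.

20


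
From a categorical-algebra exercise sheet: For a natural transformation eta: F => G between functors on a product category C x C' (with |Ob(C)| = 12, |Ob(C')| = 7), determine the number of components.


A natural transformation eta: F => G assigns one component morphism per
object of the domain category.
The domain is the product category C x C', so
|Ob(C x C')| = |Ob(C)| * |Ob(C')| = 12 * 7 = 84.
Therefore eta has 84 component morphisms.

84


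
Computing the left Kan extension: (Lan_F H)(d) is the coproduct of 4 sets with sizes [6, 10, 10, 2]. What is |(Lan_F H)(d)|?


Pointwise, the left Kan extension (Lan_F H)(d) is the colimit, indexed
by the comma category (F downarrow d), of H composed with the
projection (F downarrow d) -> C. Here that colimit is given
as a coproduct (disjoint union) of sets, so its cardinality is the
sum of the sizes of the summands.
Coproduct of sets with sizes: 6 + 10 + 10 + 2
= 28

28


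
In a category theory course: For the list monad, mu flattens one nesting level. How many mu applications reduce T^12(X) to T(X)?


Each application of mu: T^2 -> T removes one layer of nesting.
Starting at depth 12 (i.e., T^12(X)), we need to reach T(X).
Number of mu applications = 12 - 1 = 11

11


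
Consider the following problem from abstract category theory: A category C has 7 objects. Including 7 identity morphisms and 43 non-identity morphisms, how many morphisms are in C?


Each object has an identity morphism, giving 7 identities.
Adding the 43 non-identity morphisms:
Total = 7 + 43 = 50

50


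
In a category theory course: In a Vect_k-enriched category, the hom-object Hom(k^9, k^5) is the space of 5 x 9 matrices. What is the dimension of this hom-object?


In Vect-enriched categories, Hom(k^n, k^m) is the space of m x n matrices.
dim(Hom(k^9, k^5)) = 5 * 9 = 45

45


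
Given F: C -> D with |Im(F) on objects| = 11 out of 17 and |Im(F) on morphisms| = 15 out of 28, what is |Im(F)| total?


The image of F consists of distinct objects and distinct morphisms.
|Im(F)| on objects = 11
|Im(F)| on morphisms = 15
Total image cardinality = 11 + 15 = 26

26


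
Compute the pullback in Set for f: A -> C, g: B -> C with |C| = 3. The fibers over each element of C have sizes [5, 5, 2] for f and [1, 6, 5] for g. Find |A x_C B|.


The pullback A x_C B consists of pairs (a, b) with f(a) = g(b).
For each element c in C, the fiber product has |f^-1(c)| * |g^-1(c)| elements.
Summing over C: 5 * 1 + 5 * 6 + 2 * 5
= 5 + 30 + 10 = 45

45


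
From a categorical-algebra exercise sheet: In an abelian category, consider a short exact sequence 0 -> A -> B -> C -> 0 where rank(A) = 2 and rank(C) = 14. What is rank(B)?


For a short exact sequence 0 -> A -> B -> C -> 0,
rank is additive: rank(B) = rank(A) + rank(C).
rank(B) = 2 + 14 = 16

16


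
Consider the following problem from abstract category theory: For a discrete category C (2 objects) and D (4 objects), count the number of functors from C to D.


A functor from a discrete category C to D is determined by
where each object maps. Each of the 2 objects of C can map
to any of the 4 objects of D independently.
Number of functors = 4^2 = 16

16


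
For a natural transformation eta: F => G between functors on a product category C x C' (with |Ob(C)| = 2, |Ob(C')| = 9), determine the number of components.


A natural transformation eta: F => G assigns one component morphism per
object of the domain category.
The domain is the product category C x C', so
|Ob(C x C')| = |Ob(C)| * |Ob(C')| = 2 * 9 = 18.
Therefore eta has 18 component morphisms.

18


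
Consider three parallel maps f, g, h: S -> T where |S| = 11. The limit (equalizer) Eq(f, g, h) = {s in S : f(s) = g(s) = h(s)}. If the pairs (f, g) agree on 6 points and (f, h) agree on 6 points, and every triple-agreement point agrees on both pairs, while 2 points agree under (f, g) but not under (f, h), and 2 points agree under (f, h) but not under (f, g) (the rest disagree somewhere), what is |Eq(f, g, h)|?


Eq(f, g, h) is the triple-agreement set: points in S where all three
maps take the same value. Using inclusion-exclusion on the pairwise data:
Pair (f, g) agrees on 6 points; pair (f, h) on 6 points.
Points agreeing under (f, g) but not (f, h) = 2; under (f, h) but not (f, g) = 2.
Triple-agreement = agreement-in-(f, g) minus points that agree under (f, g) but not (f, h):
|Eq(f, g, h)| = 6 - 2 = 4
(cross-check via (f, h): 6 - 2 = 4.)

4


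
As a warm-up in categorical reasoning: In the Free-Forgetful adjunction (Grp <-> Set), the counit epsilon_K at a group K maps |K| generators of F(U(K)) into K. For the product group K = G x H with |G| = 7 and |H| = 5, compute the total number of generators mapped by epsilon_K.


The counit epsilon_K: F(U(K)) -> K of the Free-Forgetful adjunction
maps |K| generators of F(U(K)) into K. For K = G x H (the product group),
|G x H| = |G| * |H|.
Total generators mapped = 7 * 5 = 35.

35


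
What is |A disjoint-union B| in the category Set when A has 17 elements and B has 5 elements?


In Set, the coproduct A + B is the disjoint union.
|A + B| = |A| + |B| = 17 + 5 = 22

22


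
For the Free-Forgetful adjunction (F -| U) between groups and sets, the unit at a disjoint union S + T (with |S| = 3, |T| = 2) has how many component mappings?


The unit eta_X: X -> U(F(X)) of the Free-Forgetful adjunction
maps each element of X to a generator of F(X). For X = S + T (disjoint
union in Set), |S + T| = |S| + |T|.
Total mappings = 3 + 2 = 5.

5


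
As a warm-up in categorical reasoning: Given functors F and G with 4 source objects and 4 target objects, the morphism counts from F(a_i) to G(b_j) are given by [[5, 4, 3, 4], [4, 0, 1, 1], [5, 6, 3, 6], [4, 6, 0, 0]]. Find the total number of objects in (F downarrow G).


Objects of (F downarrow G) are triples (a, b, h: F(a)->G(b)).
The count equals the sum of all entries in the hom-matrix.
sum(row 0) = 16
sum(row 1) = 6
sum(row 2) = 20
sum(row 3) = 10
Grand total = 52

52


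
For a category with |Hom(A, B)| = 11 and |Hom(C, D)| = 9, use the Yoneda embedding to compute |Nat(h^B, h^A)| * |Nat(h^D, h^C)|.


By the Yoneda lemma, Nat(h^B, h^A) is isomorphic to Hom(A, B),
so |Nat(h^B, h^A)| = |Hom(A, B)| and |Nat(h^D, h^C)| = |Hom(C, D)|.
|Hom(A, B)| = 11, |Hom(C, D)| = 9.
|Nat(h^B, h^A) x Nat(h^D, h^C)| = 11 * 9 = 99

99


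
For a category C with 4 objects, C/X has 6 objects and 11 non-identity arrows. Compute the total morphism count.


In the slice category C/X, objects are morphisms to X.
Identity morphisms: 6 (one per object of C/X).
Non-identity morphisms: 11.
Total = 6 + 11 = 17

17


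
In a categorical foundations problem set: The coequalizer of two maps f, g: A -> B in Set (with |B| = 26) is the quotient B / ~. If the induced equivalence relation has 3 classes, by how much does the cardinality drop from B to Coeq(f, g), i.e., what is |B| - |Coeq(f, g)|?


The coequalizer Coeq(f, g) = B / ~ has one element per equivalence class.
|B| = 26, |Coeq(f, g)| = 3.
|B| - |Coeq(f, g)| = 26 - 3 = 23.

23


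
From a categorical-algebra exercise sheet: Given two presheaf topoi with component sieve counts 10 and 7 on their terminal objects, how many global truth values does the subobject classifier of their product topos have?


In a product of presheaf topoi E_1 x E_2, the subobject classifier
is Omega = Omega_1 x Omega_2 (componentwise), so
|Omega(top)| = |Omega_1(top_1)| * |Omega_2(top_2)|.
= 10 * 7 = 70.

70


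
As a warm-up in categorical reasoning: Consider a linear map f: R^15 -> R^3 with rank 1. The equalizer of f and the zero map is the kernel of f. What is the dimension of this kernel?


The equalizer of f and the zero map is ker(f).
By the rank-nullity theorem: dim(ker(f)) = dim(domain) - rank(f).
dim(ker(f)) = 15 - 1 = 14

14
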